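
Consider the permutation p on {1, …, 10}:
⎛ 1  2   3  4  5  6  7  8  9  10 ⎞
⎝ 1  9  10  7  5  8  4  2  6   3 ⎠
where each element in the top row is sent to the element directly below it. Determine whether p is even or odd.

odd

In disjoint-cycle form the cycle lengths are 4, 2, 2, 1, 1.
A cycle of length ℓ contributes ℓ−1 transpositions, so p is a product of 3 + 1 + 1 = 5 transpositions — odd.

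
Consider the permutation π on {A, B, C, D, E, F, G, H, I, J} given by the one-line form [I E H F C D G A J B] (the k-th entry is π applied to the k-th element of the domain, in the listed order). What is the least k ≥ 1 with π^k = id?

The disjoint-cycle form of π has cycle lengths 7, 2, 1.
Since disjoint cycles commute, ord(π) = lcm(7, 2) = 14.

14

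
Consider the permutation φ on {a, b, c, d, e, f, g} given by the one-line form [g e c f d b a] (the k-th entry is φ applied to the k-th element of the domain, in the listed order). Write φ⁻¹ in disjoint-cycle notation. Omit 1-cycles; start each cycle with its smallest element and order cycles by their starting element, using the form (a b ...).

The cycle decomposition of φ is (a g)(b e d f).
Reversing each cycle (and rotating so the smallest element leads) gives φ⁻¹ = (a g)(b f d e).

(a g)(b f d e)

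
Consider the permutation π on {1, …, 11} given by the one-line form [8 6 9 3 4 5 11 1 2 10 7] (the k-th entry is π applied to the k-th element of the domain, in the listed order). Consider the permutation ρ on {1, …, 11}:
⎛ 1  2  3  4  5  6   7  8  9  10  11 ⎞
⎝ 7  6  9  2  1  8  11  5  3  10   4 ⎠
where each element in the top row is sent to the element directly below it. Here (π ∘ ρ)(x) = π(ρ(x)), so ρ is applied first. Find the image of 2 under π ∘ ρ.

5

ρ(2) = 6, then π(6) = 5; composing gives (π ∘ ρ)(2) = 5.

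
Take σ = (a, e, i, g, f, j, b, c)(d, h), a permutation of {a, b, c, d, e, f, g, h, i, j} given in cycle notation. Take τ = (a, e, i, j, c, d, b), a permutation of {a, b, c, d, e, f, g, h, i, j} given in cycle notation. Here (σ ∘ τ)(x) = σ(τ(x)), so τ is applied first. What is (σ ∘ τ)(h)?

(σ ∘ τ)(h) = σ(τ(h)). τ(h) = h, then σ(h) = d. So (σ ∘ τ)(h) = d.

d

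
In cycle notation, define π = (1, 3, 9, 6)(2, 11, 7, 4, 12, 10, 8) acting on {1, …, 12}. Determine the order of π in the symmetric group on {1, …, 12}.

The disjoint cycles have lengths 7, 4, 1.
The order of π is the least common multiple of its cycle lengths: lcm(7, 4) = 28.

28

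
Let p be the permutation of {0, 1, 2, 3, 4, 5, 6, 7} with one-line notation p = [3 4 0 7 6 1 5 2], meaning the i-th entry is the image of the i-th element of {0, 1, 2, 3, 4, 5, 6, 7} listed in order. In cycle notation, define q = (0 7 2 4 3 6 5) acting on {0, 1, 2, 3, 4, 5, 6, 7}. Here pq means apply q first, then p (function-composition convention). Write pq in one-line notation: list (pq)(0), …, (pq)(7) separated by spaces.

2 4 6 5 7 3 1 0

(pq)(x) = p(q(x)). Computing each image: p(q(0)) = p(7) = 2, p(q(1)) = p(1) = 4, p(q(2)) = p(4) = 6, p(q(3)) = p(6) = 5, p(q(4)) = p(3) = 7, p(q(5)) = p(0) = 3, p(q(6)) = p(5) = 1, p(q(7)) = p(2) = 0.
Hence pq = [2 4 6 5 7 3 1 0].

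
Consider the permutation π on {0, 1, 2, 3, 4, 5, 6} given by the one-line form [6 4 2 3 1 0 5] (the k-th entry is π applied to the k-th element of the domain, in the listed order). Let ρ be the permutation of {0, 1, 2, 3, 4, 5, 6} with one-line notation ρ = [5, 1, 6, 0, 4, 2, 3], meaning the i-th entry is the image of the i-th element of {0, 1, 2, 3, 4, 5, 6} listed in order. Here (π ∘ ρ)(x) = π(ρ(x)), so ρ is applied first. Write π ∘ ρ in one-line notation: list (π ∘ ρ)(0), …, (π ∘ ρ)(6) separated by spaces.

0 4 5 6 1 2 3

For each element, apply ρ then π: 0 → 5 → 0; 1 → 1 → 4; 2 → 6 → 5; 3 → 0 → 6; 4 → 4 → 1; 5 → 2 → 2; 6 → 3 → 3.
So π ∘ ρ in one-line form is 0 4 5 6 1 2 3.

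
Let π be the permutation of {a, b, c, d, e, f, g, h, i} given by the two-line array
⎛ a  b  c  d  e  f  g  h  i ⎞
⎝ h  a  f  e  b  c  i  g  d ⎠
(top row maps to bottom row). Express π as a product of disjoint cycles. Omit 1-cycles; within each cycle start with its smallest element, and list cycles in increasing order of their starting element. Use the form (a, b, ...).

Start at a and follow images: a → h → g → i → d → e → b → a, giving the cycle (a, h, g, i, d, e, b).
Continuing from each remaining unvisited element yields (a, h, g, i, d, e, b)(c, f).

(a, h, g, i, d, e, b)(c, f)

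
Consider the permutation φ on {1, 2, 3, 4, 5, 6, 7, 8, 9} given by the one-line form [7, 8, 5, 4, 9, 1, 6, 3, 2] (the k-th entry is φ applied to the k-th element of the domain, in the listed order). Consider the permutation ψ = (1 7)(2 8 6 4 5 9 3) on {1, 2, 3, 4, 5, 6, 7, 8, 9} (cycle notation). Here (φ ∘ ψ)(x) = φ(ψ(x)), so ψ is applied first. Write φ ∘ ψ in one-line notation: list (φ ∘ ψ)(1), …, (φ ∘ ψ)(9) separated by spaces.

(φ ∘ ψ)(x) = φ(ψ(x)). Computing each image: φ(ψ(1)) = φ(7) = 6, φ(ψ(2)) = φ(8) = 3, φ(ψ(3)) = φ(2) = 8, φ(ψ(4)) = φ(5) = 9, φ(ψ(5)) = φ(9) = 2, φ(ψ(6)) = φ(4) = 4, φ(ψ(7)) = φ(1) = 7, φ(ψ(8)) = φ(6) = 1, φ(ψ(9)) = φ(3) = 5.
Hence φ ∘ ψ = [6 3 8 9 2 4 7 1 5].

6 3 8 9 2 4 7 1 5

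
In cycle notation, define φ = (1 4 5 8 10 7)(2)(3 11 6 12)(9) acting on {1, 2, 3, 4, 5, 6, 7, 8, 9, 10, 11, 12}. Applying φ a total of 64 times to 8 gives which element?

8 lies in the 6-cycle (1 4 5 8 10 7).
Powers repeat with period 6 on this cycle, and 64 mod 6 = 4, so φ^64(8) = φ^4(8).
Advancing 4 steps from 8: 8 → 10 → 7 → 1 → 4.

4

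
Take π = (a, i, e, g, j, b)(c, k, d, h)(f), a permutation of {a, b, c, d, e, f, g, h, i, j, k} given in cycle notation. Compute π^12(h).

h

h lies in the 4-cycle (c, k, d, h).
Since the cycle has length 4, π^12 acts on it the same as π^0 (12 mod 4 = 0).
So π^12(h) = h.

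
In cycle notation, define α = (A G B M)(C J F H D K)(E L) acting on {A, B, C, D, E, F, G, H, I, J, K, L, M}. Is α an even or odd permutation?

odd

The cycle lengths are 6, 4, 2, 1.
A cycle is odd iff its length is even; α has 3 even-length cycles, so sgn(α) = (−1)^3 and α is odd.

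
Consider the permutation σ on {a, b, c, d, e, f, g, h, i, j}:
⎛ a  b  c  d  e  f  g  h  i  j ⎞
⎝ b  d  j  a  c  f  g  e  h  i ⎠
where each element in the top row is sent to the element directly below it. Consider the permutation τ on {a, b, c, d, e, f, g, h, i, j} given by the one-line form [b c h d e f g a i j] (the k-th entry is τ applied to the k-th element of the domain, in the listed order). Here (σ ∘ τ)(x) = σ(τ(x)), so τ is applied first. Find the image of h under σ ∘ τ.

τ(h) = a, then σ(a) = b; composing gives (σ ∘ τ)(h) = b.

b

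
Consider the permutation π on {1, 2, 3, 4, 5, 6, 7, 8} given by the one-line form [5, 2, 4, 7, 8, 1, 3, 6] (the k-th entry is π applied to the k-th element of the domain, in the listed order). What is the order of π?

Writing π as disjoint cycles, the cycle lengths are 4, 3, 1.
The order of π is the least common multiple of its cycle lengths: lcm(4, 3) = 12.

12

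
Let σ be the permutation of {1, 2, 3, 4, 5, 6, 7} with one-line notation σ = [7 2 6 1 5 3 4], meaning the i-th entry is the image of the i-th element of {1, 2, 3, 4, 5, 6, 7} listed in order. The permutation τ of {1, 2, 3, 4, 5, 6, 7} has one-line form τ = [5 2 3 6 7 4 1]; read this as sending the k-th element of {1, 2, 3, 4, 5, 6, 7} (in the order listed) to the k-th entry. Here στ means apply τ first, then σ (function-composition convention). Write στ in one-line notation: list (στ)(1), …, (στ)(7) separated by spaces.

5 2 6 3 4 1 7

Chase each element through τ then σ: 1 → 5 → 5; 2 → 2 → 2; 3 → 3 → 6; 4 → 6 → 3; 5 → 7 → 4; 6 → 4 → 1; 7 → 1 → 7.
So στ in one-line form is 5 2 6 3 4 1 7.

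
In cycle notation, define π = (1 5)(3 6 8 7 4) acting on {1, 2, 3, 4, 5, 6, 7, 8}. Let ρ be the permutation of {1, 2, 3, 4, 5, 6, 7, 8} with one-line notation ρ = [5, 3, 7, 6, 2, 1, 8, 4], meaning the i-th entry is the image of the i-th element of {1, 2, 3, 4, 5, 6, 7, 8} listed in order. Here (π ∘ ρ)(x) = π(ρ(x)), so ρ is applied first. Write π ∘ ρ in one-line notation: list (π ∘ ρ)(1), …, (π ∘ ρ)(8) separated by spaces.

(π ∘ ρ)(x) = π(ρ(x)). Computing each image: π(ρ(1)) = π(5) = 1, π(ρ(2)) = π(3) = 6, π(ρ(3)) = π(7) = 4, π(ρ(4)) = π(6) = 8, π(ρ(5)) = π(2) = 2, π(ρ(6)) = π(1) = 5, π(ρ(7)) = π(8) = 7, π(ρ(8)) = π(4) = 3.
Hence π ∘ ρ = [1 6 4 8 2 5 7 3].

1 6 4 8 2 5 7 3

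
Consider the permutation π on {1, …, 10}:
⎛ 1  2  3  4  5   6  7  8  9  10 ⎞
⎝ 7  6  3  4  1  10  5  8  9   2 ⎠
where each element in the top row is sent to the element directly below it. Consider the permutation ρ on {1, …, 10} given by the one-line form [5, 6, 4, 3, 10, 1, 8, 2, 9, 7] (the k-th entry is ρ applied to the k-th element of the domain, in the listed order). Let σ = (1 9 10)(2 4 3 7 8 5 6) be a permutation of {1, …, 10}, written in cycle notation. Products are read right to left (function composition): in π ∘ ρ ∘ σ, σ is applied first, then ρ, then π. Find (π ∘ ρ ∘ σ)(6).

10

Chase 6: σ(6) = 2; ρ(2) = 6; π(6) = 10. Hence (π ∘ ρ ∘ σ)(6) = 10.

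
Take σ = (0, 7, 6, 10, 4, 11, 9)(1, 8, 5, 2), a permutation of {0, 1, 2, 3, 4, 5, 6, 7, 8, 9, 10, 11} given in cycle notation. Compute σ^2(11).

11 lies in the 7-cycle (0, 7, 6, 10, 4, 11, 9).
Stepping 2 places around the cycle: 11 → 9 → 0.

0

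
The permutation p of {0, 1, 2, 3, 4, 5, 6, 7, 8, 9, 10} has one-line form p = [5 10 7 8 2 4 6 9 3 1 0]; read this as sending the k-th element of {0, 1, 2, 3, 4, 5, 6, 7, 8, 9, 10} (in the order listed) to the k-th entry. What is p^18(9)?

10

Tracing 9 → 1 → … returns to 9 after 8 steps, so 9 lies in an 8-cycle (0 5 4 2 7 9 1 10).
On an 8-cycle, p^8 is the identity, so p^18 = p^2 there (18 ≡ 2 mod 8).
Advancing 2 steps from 9: 9 → 1 → 10.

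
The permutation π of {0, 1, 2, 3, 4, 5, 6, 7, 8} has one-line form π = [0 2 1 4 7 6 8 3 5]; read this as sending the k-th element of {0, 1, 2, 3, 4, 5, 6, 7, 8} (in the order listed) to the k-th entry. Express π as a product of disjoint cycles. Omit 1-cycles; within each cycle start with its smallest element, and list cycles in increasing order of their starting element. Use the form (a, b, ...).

(1, 2)(3, 4, 7)(5, 6, 8)

From 1: 1 → 2 → 1, closing the cycle (1, 2).
Repeating from the next unused element and collecting all non-trivial cycles gives (1, 2)(3, 4, 7)(5, 6, 8).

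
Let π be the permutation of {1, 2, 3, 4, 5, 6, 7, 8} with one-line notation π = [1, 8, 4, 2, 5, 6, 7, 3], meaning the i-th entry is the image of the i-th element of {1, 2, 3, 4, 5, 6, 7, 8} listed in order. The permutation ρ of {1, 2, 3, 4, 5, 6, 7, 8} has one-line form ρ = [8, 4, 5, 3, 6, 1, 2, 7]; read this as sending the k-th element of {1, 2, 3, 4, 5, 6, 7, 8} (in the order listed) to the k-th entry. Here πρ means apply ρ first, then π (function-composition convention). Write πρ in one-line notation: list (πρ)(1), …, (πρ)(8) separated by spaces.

3 2 5 4 6 1 8 7

(πρ)(x) = π(ρ(x)). Computing each image: π(ρ(1)) = π(8) = 3, π(ρ(2)) = π(4) = 2, π(ρ(3)) = π(5) = 5, π(ρ(4)) = π(3) = 4, π(ρ(5)) = π(6) = 6, π(ρ(6)) = π(1) = 1, π(ρ(7)) = π(2) = 8, π(ρ(8)) = π(7) = 7.
Hence πρ = [3 2 5 4 6 1 8 7].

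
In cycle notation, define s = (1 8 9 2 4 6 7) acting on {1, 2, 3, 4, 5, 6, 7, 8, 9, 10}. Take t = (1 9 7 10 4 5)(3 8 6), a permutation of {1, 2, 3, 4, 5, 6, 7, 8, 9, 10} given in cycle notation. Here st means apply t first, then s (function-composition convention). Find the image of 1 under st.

(st)(1) = s(t(1)). t(1) = 9, then s(9) = 2. So (st)(1) = 2.

2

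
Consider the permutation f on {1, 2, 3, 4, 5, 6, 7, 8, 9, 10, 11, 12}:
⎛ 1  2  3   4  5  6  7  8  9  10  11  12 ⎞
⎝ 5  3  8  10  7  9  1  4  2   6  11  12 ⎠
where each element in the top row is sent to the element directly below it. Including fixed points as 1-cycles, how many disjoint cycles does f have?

The cycle decomposition is (1 5 7)(2 3 8 4 10 6 9)(11)(12), which has 4 cycles (counting 1-cycles).

4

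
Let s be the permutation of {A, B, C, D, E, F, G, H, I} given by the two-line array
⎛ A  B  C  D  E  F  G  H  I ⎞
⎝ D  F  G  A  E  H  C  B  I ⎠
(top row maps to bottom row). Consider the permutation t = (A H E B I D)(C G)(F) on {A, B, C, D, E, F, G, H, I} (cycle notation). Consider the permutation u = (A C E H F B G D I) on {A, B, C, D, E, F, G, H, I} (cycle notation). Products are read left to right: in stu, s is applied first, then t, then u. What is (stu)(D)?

F

(stu)(D) = u(t(s(D))). s(D) = A, then t(A) = H, then u(H) = F, so the result is F.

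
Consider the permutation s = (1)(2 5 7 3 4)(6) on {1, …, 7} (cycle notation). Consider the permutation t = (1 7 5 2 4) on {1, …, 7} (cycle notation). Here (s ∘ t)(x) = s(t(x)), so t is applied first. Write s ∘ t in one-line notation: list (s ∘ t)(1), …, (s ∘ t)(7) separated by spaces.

Chase each element through t then s: 1 → 7 → 3; 2 → 4 → 2; 3 → 3 → 4; 4 → 1 → 1; 5 → 2 → 5; 6 → 6 → 6; 7 → 5 → 7.
So s ∘ t in one-line form is 3 2 4 1 5 6 7.

3 2 4 1 5 6 7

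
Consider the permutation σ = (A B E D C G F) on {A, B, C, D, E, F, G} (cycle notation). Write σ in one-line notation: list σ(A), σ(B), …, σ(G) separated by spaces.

B E G C D A F

Image by image: A→B, B→E, C→G, D→C, E→D, F→A, G→F.
Listing these in domain order gives B E G C D A F.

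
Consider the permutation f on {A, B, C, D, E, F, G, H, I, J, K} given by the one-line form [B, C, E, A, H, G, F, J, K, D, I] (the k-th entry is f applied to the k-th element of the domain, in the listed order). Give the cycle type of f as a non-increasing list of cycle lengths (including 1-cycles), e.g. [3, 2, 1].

The disjoint cycles are (A B C E H J D)(F G)(I K), with lengths 7, 2, 2 in non-increasing order.

[7, 2, 2]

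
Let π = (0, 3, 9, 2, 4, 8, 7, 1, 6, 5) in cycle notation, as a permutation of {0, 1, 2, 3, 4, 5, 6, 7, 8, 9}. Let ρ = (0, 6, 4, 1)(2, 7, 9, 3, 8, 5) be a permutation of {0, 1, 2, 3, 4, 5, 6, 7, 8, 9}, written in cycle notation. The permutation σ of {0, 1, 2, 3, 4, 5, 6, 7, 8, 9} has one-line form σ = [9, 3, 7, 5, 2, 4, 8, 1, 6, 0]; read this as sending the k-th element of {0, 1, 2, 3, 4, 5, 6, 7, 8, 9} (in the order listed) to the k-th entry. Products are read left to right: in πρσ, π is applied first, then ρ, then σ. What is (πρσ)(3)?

5

Apply the permutations in order: π(3) = 9, then ρ(9) = 3, then σ(3) = 5. So (πρσ)(3) = 5.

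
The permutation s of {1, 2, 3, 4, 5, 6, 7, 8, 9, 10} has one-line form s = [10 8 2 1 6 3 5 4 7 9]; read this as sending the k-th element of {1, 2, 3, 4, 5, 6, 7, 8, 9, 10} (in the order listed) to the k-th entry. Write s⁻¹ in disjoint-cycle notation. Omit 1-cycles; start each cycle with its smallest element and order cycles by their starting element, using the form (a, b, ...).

(1, 4, 8, 2, 3, 6, 5, 7, 9, 10)

First write s in disjoint cycles: (1, 10, 9, 7, 5, 6, 3, 2, 8, 4).
The inverse reverses every cycle; in canonical form, s⁻¹ = (1, 4, 8, 2, 3, 6, 5, 7, 9, 10).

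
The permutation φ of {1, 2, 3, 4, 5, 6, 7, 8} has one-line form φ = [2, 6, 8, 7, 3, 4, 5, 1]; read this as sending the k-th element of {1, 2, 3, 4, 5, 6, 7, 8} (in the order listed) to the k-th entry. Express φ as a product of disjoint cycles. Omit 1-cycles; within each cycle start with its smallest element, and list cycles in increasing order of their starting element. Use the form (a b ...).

(1 2 6 4 7 5 3 8)

From 1: 1 → 2 → 6 → 4 → 7 → 5 → 3 → 8 → 1, closing the cycle (1 2 6 4 7 5 3 8).
Repeating from the next unused element and collecting all non-trivial cycles gives (1 2 6 4 7 5 3 8).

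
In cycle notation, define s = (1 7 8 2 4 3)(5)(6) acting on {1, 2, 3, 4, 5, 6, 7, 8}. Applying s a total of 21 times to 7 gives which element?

4

7 lies in the 6-cycle (1 7 8 2 4 3).
Since the cycle has length 6, s^21 acts on it the same as s^3 (21 mod 6 = 3).
Stepping 3 places around the cycle: 7 → 8 → 2 → 4.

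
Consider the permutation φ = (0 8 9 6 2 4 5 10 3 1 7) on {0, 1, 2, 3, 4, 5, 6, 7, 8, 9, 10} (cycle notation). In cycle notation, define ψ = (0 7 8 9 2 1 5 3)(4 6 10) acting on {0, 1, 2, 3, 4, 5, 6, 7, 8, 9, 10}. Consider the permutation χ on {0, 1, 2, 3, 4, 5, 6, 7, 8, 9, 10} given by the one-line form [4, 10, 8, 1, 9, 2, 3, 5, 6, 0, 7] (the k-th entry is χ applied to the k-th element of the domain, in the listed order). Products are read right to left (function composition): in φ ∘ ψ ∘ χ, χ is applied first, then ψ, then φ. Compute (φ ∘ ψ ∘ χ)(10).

9

(φ ∘ ψ ∘ χ)(10) = φ(ψ(χ(10))). χ(10) = 7, then ψ(7) = 8, then φ(8) = 9, so the result is 9.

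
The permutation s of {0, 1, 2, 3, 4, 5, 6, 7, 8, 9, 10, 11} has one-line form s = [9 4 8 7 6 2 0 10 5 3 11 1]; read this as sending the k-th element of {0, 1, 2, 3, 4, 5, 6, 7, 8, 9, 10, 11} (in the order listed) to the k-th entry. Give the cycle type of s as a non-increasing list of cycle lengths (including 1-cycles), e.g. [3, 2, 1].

[9, 3]

The disjoint cycles are (0, 9, 3, 7, 10, 11, 1, 4, 6)(2, 8, 5), with lengths 9, 3 in non-increasing order.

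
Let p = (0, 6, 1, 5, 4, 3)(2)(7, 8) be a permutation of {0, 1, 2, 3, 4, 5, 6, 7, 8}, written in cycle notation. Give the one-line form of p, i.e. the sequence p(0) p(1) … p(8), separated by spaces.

Reading each image from the cycles: 0↦6, 1↦5, 2↦2, 3↦0, 4↦3, 5↦4, 6↦1, 7↦8, 8↦7.
So the one-line form is 6 5 2 0 3 4 1 8 7.

6 5 2 0 3 4 1 8 7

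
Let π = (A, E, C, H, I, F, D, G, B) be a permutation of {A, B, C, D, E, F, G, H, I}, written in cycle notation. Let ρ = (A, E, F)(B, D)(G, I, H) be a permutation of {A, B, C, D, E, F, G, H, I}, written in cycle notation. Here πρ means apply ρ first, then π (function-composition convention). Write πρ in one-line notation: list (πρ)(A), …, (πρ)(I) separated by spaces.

(πρ)(x) = π(ρ(x)). Computing each image: π(ρ(A)) = π(E) = C, π(ρ(B)) = π(D) = G, π(ρ(C)) = π(C) = H, π(ρ(D)) = π(B) = A, π(ρ(E)) = π(F) = D, π(ρ(F)) = π(A) = E, π(ρ(G)) = π(I) = F, π(ρ(H)) = π(G) = B, π(ρ(I)) = π(H) = I.
Hence πρ = [C G H A D E F B I].

C G H A D E F B I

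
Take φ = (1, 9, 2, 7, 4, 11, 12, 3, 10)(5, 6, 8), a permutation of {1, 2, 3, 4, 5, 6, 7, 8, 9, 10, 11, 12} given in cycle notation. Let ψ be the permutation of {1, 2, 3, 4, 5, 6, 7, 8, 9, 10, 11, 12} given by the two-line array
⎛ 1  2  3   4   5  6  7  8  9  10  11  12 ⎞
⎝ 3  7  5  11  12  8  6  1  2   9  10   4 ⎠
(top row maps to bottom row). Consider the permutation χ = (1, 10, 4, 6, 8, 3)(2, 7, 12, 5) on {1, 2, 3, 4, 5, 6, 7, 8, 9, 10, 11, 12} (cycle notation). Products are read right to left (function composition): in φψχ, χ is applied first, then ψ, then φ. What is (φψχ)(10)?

12

Chase 10: χ(10) = 4; ψ(4) = 11; φ(11) = 12. Hence (φψχ)(10) = 12.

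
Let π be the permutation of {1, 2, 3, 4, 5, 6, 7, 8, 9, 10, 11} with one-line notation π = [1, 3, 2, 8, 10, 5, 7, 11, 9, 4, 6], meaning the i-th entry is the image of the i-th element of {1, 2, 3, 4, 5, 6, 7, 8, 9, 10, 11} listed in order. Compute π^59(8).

4

Tracing 8 → 11 → … returns to 8 after 6 steps, so 8 lies in a 6-cycle (4, 8, 11, 6, 5, 10).
Since the cycle has length 6, π^59 acts on it the same as π^5 (59 mod 6 = 5).
Stepping 5 places around the cycle: 8 → 11 → 6 → 5 → 10 → 4.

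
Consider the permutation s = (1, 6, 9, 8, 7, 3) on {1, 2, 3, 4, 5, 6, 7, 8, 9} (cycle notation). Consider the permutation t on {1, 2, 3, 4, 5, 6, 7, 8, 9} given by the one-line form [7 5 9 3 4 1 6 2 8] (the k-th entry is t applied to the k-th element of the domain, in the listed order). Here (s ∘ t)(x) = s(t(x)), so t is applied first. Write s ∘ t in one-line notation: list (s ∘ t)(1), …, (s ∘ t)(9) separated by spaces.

3 5 8 1 4 6 9 2 7

Chase each element through t then s: 1 → 7 → 3; 2 → 5 → 5; 3 → 9 → 8; 4 → 3 → 1; 5 → 4 → 4; 6 → 1 → 6; 7 → 6 → 9; 8 → 2 → 2; 9 → 8 → 7.
So s ∘ t in one-line form is 3 5 8 1 4 6 9 2 7.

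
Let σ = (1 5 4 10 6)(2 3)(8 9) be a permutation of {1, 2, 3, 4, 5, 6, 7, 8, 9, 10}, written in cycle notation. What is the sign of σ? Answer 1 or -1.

The cycle lengths are 5, 2, 2, 1.
A cycle is odd iff its length is even; σ has 2 even-length cycles, so sgn(σ) = (−1)^2 and σ is even.

1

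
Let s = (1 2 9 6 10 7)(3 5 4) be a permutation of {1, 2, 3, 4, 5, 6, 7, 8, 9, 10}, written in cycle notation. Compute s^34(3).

3 lies in the 3-cycle (3 5 4).
Since the cycle has length 3, s^34 acts on it the same as s^1 (34 mod 3 = 1).
Stepping 1 place around the cycle: 3 → 5.

5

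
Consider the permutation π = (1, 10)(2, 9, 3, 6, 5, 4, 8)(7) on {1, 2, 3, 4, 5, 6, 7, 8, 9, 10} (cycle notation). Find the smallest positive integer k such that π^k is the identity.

The disjoint cycles have lengths 7, 2, 1.
The order of π is the least common multiple of its cycle lengths: lcm(7, 2) = 14.

14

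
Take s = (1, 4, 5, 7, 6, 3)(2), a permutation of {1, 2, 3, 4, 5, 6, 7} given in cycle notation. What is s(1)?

1 appears in (1, 4, 5, 7, 6, 3); the next entry (wrapping around) is 4.

4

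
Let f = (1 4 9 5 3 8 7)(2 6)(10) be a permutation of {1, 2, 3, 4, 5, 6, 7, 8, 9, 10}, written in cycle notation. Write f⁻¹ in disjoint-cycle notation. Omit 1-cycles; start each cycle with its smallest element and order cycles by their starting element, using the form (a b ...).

(1 7 8 3 5 9 4)(2 6)

The inverse reverses each cycle.
Reversing each cycle of f and rotating so the smallest element leads gives (1 7 8 3 5 9 4)(2 6).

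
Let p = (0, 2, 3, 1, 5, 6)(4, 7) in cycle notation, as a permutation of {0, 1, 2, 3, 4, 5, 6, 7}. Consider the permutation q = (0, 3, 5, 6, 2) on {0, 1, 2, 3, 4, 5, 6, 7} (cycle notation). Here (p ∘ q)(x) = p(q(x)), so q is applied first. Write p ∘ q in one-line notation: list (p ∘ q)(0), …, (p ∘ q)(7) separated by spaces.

Chase each element through q then p: 0 → 3 → 1; 1 → 1 → 5; 2 → 0 → 2; 3 → 5 → 6; 4 → 4 → 7; 5 → 6 → 0; 6 → 2 → 3; 7 → 7 → 4.
Collecting the images, p ∘ q = [1 5 2 6 7 0 3 4].

1 5 2 6 7 0 3 4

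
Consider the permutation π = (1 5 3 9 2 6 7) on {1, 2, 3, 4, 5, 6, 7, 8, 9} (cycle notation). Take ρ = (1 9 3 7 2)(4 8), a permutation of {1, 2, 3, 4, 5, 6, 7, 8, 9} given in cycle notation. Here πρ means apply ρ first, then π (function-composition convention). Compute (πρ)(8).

(πρ)(8) = π(ρ(8)). ρ(8) = 4, then π(4) = 4. So (πρ)(8) = 4.

4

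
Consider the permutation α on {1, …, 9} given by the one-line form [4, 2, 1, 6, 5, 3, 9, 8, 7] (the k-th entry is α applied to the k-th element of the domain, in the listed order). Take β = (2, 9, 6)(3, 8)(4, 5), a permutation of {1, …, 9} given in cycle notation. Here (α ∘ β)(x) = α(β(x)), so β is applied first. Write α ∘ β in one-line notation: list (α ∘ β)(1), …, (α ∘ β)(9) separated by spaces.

Chase each element through β then α: 1 → 1 → 4; 2 → 9 → 7; 3 → 8 → 8; 4 → 5 → 5; 5 → 4 → 6; 6 → 2 → 2; 7 → 7 → 9; 8 → 3 → 1; 9 → 6 → 3.
So α ∘ β in one-line form is 4 7 8 5 6 2 9 1 3.

4 7 8 5 6 2 9 1 3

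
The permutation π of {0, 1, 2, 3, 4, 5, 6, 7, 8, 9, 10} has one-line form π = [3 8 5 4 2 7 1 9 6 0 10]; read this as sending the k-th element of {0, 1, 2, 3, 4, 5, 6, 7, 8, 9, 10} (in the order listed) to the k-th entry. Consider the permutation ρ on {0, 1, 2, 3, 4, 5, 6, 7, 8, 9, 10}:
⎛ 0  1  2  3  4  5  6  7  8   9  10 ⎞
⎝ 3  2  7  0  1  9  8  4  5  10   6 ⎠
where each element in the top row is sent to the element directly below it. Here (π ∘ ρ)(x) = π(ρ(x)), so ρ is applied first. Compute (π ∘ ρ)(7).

2

ρ(7) = 4, then π(4) = 2; composing gives (π ∘ ρ)(7) = 2.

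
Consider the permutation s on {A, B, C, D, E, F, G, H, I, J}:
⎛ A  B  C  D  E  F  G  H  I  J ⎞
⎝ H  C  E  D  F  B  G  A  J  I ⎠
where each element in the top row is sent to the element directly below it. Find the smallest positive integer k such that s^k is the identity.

The disjoint-cycle form of s has cycle lengths 4, 2, 2, 1, 1.
The order is lcm(4, 2, 2) = 4.

4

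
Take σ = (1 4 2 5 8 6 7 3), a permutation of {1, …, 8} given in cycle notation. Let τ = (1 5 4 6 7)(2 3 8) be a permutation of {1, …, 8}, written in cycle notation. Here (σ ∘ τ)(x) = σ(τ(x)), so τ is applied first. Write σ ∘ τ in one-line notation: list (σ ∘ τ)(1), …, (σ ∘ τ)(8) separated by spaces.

For each element, apply τ then σ: 1 → 5 → 8; 2 → 3 → 1; 3 → 8 → 6; 4 → 6 → 7; 5 → 4 → 2; 6 → 7 → 3; 7 → 1 → 4; 8 → 2 → 5.
So σ ∘ τ in one-line form is 8 1 6 7 2 3 4 5.

8 1 6 7 2 3 4 5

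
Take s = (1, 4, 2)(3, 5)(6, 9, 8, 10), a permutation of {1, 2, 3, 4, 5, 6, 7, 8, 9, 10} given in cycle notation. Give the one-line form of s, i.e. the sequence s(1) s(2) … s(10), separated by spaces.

4 1 5 2 3 9 7 10 8 6

Image by image: 1→4, 2→1, 3→5, 4→2, 5→3, 6→9, 7→7, 8→10, 9→8, 10→6.
So the one-line form is 4 1 5 2 3 9 7 10 8 6.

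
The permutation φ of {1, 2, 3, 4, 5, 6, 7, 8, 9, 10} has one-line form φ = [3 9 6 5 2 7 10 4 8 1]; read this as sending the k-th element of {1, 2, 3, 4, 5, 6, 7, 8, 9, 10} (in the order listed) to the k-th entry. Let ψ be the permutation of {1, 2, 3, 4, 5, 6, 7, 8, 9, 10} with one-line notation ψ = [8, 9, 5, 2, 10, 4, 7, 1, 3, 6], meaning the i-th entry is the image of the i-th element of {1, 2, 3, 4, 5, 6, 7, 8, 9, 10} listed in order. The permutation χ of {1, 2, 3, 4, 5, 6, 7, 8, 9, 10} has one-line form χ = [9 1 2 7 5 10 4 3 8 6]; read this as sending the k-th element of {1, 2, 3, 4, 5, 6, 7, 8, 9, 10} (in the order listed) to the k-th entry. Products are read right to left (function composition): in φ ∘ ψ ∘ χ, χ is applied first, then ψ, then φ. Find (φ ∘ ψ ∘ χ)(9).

Apply the permutations in order: χ(9) = 8, then ψ(8) = 1, then φ(1) = 3. So (φ ∘ ψ ∘ χ)(9) = 3.

3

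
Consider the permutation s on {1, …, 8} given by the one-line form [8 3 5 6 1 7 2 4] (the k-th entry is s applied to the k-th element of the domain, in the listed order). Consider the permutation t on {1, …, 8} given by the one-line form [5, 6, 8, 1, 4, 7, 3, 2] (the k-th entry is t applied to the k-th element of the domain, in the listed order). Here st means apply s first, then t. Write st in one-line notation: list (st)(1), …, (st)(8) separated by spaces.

(st)(x) = t(s(x)). Computing each image: t(s(1)) = t(8) = 2, t(s(2)) = t(3) = 8, t(s(3)) = t(5) = 4, t(s(4)) = t(6) = 7, t(s(5)) = t(1) = 5, t(s(6)) = t(7) = 3, t(s(7)) = t(2) = 6, t(s(8)) = t(4) = 1.
Hence st = [2 8 4 7 5 3 6 1].

2 8 4 7 5 3 6 1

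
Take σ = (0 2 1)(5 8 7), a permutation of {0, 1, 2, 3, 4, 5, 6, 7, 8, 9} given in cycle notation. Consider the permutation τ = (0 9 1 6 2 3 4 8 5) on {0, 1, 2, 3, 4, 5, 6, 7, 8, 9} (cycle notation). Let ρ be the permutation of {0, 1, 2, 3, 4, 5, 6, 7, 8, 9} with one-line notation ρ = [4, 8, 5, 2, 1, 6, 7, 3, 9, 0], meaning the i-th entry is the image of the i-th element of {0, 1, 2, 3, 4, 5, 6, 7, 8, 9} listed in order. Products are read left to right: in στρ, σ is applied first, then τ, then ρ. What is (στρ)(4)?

9

(στρ)(4) = ρ(τ(σ(4))). σ(4) = 4, then τ(4) = 8, then ρ(8) = 9, so the result is 9.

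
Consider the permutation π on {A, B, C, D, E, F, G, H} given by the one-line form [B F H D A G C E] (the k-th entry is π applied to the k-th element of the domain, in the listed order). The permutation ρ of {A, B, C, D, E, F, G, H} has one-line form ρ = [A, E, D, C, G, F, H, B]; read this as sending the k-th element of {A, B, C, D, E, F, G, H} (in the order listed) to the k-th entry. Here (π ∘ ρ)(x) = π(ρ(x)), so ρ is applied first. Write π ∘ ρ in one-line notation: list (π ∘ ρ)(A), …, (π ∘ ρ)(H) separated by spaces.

B A D H C G E F

For each element, apply ρ then π: A → A → B; B → E → A; C → D → D; D → C → H; E → G → C; F → F → G; G → H → E; H → B → F.
So π ∘ ρ in one-line form is B A D H C G E F.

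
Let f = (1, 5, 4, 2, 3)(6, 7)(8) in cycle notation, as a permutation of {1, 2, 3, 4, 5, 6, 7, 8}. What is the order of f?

The disjoint cycles have lengths 5, 2, 1.
The order of f is the least common multiple of its cycle lengths: lcm(5, 2) = 10.

10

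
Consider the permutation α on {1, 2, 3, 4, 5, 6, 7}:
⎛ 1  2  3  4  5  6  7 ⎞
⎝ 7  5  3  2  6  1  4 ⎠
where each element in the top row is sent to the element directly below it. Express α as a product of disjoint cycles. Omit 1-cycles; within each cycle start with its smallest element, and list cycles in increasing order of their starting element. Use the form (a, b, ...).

(1, 7, 4, 2, 5, 6)

From 1: 1 → 7 → 4 → 2 → 5 → 6 → 1, closing the cycle (1, 7, 4, 2, 5, 6).
Continuing from each remaining unvisited element yields (1, 7, 4, 2, 5, 6).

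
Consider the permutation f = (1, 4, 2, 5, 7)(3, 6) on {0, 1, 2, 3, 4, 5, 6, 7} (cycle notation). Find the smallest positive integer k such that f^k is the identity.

10

The disjoint cycles have lengths 5, 2, 1.
The order is lcm(5, 2) = 10.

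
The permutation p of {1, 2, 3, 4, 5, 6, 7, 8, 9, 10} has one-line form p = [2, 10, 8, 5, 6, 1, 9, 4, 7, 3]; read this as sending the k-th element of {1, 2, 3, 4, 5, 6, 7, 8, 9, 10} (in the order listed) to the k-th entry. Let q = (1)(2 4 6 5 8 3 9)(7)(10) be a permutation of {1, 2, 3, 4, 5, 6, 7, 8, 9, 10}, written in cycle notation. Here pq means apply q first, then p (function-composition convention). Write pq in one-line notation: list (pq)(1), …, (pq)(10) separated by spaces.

(pq)(x) = p(q(x)). Computing each image: p(q(1)) = p(1) = 2, p(q(2)) = p(4) = 5, p(q(3)) = p(9) = 7, p(q(4)) = p(6) = 1, p(q(5)) = p(8) = 4, p(q(6)) = p(5) = 6, p(q(7)) = p(7) = 9, p(q(8)) = p(3) = 8, p(q(9)) = p(2) = 10, p(q(10)) = p(10) = 3.
Hence pq = [2 5 7 1 4 6 9 8 10 3].

2 5 7 1 4 6 9 8 10 3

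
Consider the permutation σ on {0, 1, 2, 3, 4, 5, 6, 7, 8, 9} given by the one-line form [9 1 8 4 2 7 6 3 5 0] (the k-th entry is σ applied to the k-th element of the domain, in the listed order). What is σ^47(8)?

2

Tracing 8 → 5 → … returns to 8 after 6 steps, so 8 lies in a 6-cycle (2, 8, 5, 7, 3, 4).
On a 6-cycle, σ^6 is the identity, so σ^47 = σ^5 there (47 ≡ 5 mod 6).
Stepping 5 places around the cycle: 8 → 5 → 7 → 3 → 4 → 2.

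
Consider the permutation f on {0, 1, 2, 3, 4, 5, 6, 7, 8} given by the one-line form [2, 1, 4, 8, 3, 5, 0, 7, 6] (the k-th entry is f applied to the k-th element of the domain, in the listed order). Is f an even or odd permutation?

odd

In disjoint-cycle form the cycle lengths are 6, 1, 1, 1.
A cycle of length ℓ contributes ℓ−1 transpositions, so f is a product of 5 transpositions — odd.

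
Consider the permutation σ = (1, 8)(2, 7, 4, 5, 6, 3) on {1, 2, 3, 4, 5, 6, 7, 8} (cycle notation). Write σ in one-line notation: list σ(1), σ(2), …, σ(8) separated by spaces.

Each element maps to the next entry in its cycle (wrapping to the front): 1→8, 2→7, 3→2, 4→5, 5→6, 6→3, 7→4, 8→1.
So the one-line form is 8 7 2 5 6 3 4 1.

8 7 2 5 6 3 4 1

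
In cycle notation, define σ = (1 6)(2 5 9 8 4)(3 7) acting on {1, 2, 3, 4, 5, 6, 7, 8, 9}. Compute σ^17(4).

4 lies in the 5-cycle (2 5 9 8 4).
On a 5-cycle, σ^5 is the identity, so σ^17 = σ^2 there (17 ≡ 2 mod 5).
Stepping 2 places around the cycle: 4 → 2 → 5.

5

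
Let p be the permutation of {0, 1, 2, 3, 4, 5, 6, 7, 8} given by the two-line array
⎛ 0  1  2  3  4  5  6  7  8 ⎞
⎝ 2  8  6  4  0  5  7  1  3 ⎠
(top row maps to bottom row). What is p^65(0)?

2

Tracing 0 → 2 → … returns to 0 after 8 steps, so 0 lies in an 8-cycle (0 2 6 7 1 8 3 4).
Powers repeat with period 8 on this cycle, and 65 mod 8 = 1, so p^65(0) = p^1(0).
Advancing 1 step from 0: 0 → 2.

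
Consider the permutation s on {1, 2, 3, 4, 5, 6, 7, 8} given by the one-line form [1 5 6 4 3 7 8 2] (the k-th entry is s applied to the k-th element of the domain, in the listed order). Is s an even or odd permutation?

In disjoint-cycle form the cycle lengths are 6, 1, 1.
A cycle of length ℓ contributes ℓ−1 transpositions, so s is a product of 5 transpositions — odd.

odd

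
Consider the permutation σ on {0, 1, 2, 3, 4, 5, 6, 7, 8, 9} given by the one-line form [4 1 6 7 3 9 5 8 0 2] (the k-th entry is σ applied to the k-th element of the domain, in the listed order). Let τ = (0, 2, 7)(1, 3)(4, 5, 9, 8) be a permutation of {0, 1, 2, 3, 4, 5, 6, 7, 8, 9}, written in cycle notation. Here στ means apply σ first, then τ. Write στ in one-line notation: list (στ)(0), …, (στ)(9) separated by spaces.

(στ)(x) = τ(σ(x)). Computing each image: τ(σ(0)) = τ(4) = 5, τ(σ(1)) = τ(1) = 3, τ(σ(2)) = τ(6) = 6, τ(σ(3)) = τ(7) = 0, τ(σ(4)) = τ(3) = 1, τ(σ(5)) = τ(9) = 8, τ(σ(6)) = τ(5) = 9, τ(σ(7)) = τ(8) = 4, τ(σ(8)) = τ(0) = 2, τ(σ(9)) = τ(2) = 7.
Hence στ = [5 3 6 0 1 8 9 4 2 7].

5 3 6 0 1 8 9 4 2 7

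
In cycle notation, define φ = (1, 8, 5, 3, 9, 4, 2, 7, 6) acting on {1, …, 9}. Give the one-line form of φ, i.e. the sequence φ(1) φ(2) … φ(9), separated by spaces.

Reading each image from the cycles: 1↦8, 2↦7, 3↦9, 4↦2, 5↦3, 6↦1, 7↦6, 8↦5, 9↦4.
So the one-line form is 8 7 9 2 3 1 6 5 4.

8 7 9 2 3 1 6 5 4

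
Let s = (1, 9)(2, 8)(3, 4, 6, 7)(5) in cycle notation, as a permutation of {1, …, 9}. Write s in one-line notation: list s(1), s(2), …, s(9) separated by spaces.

9 8 4 6 5 7 3 2 1

Reading each image from the cycles: 1→9, 2→8, 3→4, 4→6, 5→5, 6→7, 7→3, 8→2, 9→1.
So the one-line form is 9 8 4 6 5 7 3 2 1.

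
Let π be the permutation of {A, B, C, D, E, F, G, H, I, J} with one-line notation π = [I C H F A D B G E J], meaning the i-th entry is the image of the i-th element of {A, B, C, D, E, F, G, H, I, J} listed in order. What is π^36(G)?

Tracing G → B → … returns to G after 4 steps, so G lies in a 4-cycle (B C H G).
Since the cycle has length 4, π^36 acts on it the same as π^0 (36 mod 4 = 0).
So π^36(G) = G.

G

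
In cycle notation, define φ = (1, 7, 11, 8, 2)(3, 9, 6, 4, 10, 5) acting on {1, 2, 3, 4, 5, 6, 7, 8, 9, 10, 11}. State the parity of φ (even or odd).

odd

The cycle lengths are 6, 5.
A cycle of length ℓ contributes ℓ−1 transpositions, so φ is a product of 5 + 4 = 9 transpositions — odd.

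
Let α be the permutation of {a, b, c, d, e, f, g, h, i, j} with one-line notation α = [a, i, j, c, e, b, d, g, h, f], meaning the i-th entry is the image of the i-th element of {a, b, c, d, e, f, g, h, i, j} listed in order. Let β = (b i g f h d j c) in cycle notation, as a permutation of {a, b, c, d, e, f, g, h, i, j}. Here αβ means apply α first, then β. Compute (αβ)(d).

b

First apply α: α(d) = c, then β(c) = b. Thus (αβ)(d) = b.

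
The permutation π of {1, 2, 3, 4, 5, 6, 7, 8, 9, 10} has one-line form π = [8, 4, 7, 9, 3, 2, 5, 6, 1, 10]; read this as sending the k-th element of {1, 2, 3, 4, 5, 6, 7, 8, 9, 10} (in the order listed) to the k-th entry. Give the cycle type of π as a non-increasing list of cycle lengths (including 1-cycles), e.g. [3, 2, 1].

[6, 3, 1]

The disjoint cycles are (1, 8, 6, 2, 4, 9)(3, 7, 5)(10), with lengths 6, 3, 1 in non-increasing order.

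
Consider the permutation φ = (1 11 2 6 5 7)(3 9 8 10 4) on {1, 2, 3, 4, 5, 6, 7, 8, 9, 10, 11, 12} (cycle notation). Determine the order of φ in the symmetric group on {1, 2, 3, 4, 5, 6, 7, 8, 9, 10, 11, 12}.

The disjoint cycles have lengths 6, 5, 1.
The order is lcm(6, 5) = 30.

30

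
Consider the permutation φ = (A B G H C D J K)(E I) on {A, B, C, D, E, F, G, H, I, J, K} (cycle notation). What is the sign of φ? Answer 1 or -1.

The cycle lengths are 8, 2, 1.
A cycle is odd iff its length is even; φ has 2 even-length cycles, so sgn(φ) = (−1)^2 and φ is even.

1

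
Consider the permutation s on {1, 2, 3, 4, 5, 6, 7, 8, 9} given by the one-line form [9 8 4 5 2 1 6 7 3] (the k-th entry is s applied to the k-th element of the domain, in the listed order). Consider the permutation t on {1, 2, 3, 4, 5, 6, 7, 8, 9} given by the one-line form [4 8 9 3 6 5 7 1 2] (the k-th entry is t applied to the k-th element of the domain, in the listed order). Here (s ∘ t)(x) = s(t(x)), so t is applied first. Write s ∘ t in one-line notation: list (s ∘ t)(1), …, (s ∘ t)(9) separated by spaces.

Chase each element through t then s: 1 → 4 → 5; 2 → 8 → 7; 3 → 9 → 3; 4 → 3 → 4; 5 → 6 → 1; 6 → 5 → 2; 7 → 7 → 6; 8 → 1 → 9; 9 → 2 → 8.
Collecting the images, s ∘ t = [5 7 3 4 1 2 6 9 8].

5 7 3 4 1 2 6 9 8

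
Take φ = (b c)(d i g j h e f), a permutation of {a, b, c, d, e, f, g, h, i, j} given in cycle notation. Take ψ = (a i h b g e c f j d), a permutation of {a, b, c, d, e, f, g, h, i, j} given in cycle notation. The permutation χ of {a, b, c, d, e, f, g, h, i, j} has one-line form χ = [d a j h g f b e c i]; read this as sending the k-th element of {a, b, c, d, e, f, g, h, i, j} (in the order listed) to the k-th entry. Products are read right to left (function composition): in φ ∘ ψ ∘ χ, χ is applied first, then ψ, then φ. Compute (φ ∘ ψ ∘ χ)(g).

j

Chase g: χ(g) = b; ψ(b) = g; φ(g) = j. Hence (φ ∘ ψ ∘ χ)(g) = j.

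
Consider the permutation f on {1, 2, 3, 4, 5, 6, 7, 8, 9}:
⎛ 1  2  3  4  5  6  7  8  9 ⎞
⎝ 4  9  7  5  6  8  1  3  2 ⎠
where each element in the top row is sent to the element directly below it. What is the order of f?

14

The disjoint-cycle form of f has cycle lengths 7, 2.
The order of f is the least common multiple of its cycle lengths: lcm(7, 2) = 14.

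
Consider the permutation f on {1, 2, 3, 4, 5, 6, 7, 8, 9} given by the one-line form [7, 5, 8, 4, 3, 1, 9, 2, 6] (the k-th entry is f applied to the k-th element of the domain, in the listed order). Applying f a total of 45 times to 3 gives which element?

Tracing 3 → 8 → … returns to 3 after 4 steps, so 3 lies in a 4-cycle (2 5 3 8).
Since the cycle has length 4, f^45 acts on it the same as f^1 (45 mod 4 = 1).
Stepping 1 place around the cycle: 3 → 8.

8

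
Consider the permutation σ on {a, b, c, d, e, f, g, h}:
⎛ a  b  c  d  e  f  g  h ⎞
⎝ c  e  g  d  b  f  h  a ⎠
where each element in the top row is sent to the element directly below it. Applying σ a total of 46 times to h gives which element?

c

Tracing h → a → … returns to h after 4 steps, so h lies in a 4-cycle (a c g h).
On a 4-cycle, σ^4 is the identity, so σ^46 = σ^2 there (46 ≡ 2 mod 4).
Advancing 2 steps from h: h → a → c.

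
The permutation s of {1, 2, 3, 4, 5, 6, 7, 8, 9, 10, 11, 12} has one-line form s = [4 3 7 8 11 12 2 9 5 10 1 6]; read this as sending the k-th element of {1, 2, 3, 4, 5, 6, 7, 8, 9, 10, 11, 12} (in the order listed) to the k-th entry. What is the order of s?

6

The disjoint-cycle form of s has cycle lengths 6, 3, 2, 1.
Since disjoint cycles commute, ord(s) = lcm(6, 3, 2) = 6.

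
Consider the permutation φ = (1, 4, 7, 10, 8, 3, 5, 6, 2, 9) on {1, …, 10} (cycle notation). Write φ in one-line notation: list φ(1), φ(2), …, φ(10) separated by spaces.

Each element maps to the next entry in its cycle (wrapping to the front): 1→4, 2→9, 3→5, 4→7, 5→6, 6→2, 7→10, 8→3, 9→1, 10→8.
So the one-line form is 4 9 5 7 6 2 10 3 1 8.

4 9 5 7 6 2 10 3 1 8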